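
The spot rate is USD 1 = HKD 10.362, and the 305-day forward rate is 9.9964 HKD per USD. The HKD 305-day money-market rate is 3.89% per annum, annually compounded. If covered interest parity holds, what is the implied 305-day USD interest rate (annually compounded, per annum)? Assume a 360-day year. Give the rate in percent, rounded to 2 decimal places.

T = 305/360 years.
F/S = 9.9964/10.362 = 0.9647172 = (growth of HKD) / (growth of USD).
HKD growth factor: (1 + 0.0389)^(305/360) = 1.0328604.
So the USD growth factor = 1.0706354.
r = 1.0706354^(360/305) − 1 = 0.083894 → 8.39%.

8.39%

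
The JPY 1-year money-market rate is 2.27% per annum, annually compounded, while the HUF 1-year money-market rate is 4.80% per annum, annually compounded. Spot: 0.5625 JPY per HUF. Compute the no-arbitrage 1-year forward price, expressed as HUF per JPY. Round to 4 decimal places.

T = 1 year.
Growth of 1 JPY over T: (1 + 0.0227)^1 = 1.022700.
HUF accumulates by (1 + 0.0480)^1 = 1.048000.
So F = 0.5625 × 1.022700 / 1.048000 = 0.5489206 (JPY/HUF).
Quoted the other way: 1/0.5489206 = 1.8218 HUF per JPY.

1.8218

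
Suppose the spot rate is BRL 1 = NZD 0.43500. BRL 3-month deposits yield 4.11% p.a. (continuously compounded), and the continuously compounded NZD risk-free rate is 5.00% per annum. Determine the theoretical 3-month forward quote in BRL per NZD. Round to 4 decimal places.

2.2937

T = 3/12 years.
NZD growth factor: e^(0.0500×3/12) = 1.0125785.
BRL accumulates by e^(0.0411×3/12) = 1.010328.
Forward (NZD per BRL) = 0.435 × 1.0125785 / 1.010328 = 0.4359690.
Invert for BRL per NZD: 1 / 0.4359690 = 2.2937.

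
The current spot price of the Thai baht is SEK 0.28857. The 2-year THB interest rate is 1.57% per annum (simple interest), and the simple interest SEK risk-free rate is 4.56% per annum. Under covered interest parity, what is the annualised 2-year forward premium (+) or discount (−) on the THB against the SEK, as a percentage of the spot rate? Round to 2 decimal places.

+2.90%

T = 2 years.
F = S · g_SEK/g_THB = 0.28857 × 1.091200/1.031400 = 0.30530113.
(F − S)/S ÷ T = (0.30530113 − 0.28857)/0.28857/2 = 0.028990 → 2.90%.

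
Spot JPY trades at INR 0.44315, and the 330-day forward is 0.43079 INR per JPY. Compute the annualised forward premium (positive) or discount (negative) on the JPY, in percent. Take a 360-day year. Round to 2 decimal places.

-3.04%

T = 330/360 years.
Period premium: (0.43079 − 0.44315)/0.44315 = -0.0278912.
Annualise by dividing by T: -0.0278912 / (330/360) = -0.030427 → -3.04%.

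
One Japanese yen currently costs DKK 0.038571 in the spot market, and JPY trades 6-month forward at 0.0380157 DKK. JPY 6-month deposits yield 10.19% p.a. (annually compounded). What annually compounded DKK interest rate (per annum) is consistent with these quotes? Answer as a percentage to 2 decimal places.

7.04%

T = 6/12 years.
CIP gives F = S · g_DKK/g_JPY, so g_DKK/g_JPY = 0.0380157/0.038571 = 0.9856032.
The JPY side grows by (1 + 0.1019)^(6/12) = 1.0497142.
That pins the DKK growth at 1.0346017.
r = 1.0346017^(12/6) − 1 = 0.070401 → 7.04%.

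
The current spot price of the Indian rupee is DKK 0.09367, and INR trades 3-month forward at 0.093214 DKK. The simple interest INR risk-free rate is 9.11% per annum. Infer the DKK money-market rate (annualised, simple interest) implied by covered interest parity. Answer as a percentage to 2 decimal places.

7.12%

T = 3/12 years.
F/S = 0.093214/0.09367 = 0.9951318 = (growth of DKK) / (growth of INR).
INR growth factor: 1 + 0.0911×3/12 = 1.022775.
Hence g_DKK = 1.0177959.
(1.0177959 − 1)/T = 0.071184, i.e. 7.12%.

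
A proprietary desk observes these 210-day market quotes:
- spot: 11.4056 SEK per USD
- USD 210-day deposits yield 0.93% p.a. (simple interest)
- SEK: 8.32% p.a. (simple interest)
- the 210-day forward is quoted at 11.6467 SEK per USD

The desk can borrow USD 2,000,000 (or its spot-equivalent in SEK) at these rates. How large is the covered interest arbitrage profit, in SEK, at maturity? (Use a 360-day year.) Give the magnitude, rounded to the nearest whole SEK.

SEK 498,537

T = 210/360 years.
Invest the USD and cover forward: 2,000,000 × 1.005425 × 11.6467 = SEK 23,419,766.70.
Convert at spot and invest in SEK: 2,000,000 × 11.4056 × 1.0485333333 = SEK 23,918,303.57.
The quoted forward undervalues USD, so borrow USD, convert to SEK at spot, deposit the SEK at 8.32%, and buy USD forward at 11.6467 to cover the loan.
The gap between the two covered legs is SEK 498,537.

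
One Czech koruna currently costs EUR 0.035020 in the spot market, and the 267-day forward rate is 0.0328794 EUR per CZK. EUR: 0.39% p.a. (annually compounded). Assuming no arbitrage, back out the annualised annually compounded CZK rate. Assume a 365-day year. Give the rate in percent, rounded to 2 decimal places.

T = 267/365 years.
CIP gives F = S · g_EUR/g_CZK, so g_EUR/g_CZK = 0.0328794/0.03502 = 0.9388749.
EUR growth factor: (1 + 0.0039)^(267/365) = 1.0028514.
Hence g_CZK = 1.0681417.
Annualise: 1.0681417^(365/267) − 1 = 0.094301 = 9.43%.

9.43%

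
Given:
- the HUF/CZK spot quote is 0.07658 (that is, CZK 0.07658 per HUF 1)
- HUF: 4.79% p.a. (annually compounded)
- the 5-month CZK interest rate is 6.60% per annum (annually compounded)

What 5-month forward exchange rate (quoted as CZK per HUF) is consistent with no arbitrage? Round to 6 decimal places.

0.077128

T = 5/12 years.
CZK growth factor: (1 + 0.0660)^(5/12) = 1.0269883.
Growth of 1 HUF over T: (1 + 0.0479)^(5/12) = 1.0196863.
So F = 0.07658 × 1.0269883 / 1.0196863 = 0.07712839 (CZK/HUF).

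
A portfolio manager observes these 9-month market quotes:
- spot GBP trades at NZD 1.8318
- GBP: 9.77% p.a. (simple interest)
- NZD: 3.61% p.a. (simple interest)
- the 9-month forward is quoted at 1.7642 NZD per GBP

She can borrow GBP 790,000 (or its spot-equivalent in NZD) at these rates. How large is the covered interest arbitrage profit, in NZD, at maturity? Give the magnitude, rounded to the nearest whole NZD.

T = 9/12 years.
Keep in GBP, deliver into the forward: 790,000·1.073275·1.7642 = NZD 1,495,842.69.
Swap to NZD now, deposit: 790,000·1.8318·1.027075 = NZD 1,486,302.83.
The quoted forward overvalues GBP, so borrow NZD, buy GBP at spot, deposit the GBP at 9.77%, and sell the proceeds forward at 1.7642.
The gap between the two covered legs is NZD 9,540.

NZD 9,540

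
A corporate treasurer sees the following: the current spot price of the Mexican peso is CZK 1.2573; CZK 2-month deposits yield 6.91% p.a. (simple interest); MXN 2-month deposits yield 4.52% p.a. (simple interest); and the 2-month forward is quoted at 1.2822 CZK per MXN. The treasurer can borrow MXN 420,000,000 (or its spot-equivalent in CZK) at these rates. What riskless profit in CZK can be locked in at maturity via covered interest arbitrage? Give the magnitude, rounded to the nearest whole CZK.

T = 2/12 years.
Keep in MXN, deliver into the forward: 420,000,000·1.00753333333·1.2822 = CZK 542,580,880.80.
Swap to CZK now, deposit: 420,000,000·1.2573·1.01151666667 = CZK 534,147,560.10.
The quoted forward overvalues MXN, so borrow CZK, buy MXN at spot, deposit the MXN at 4.52%, and sell the proceeds forward at 1.2822.
Profit = 542,580,880.80 − 534,147,560.10 = CZK 8,433,321.

CZK 8,433,321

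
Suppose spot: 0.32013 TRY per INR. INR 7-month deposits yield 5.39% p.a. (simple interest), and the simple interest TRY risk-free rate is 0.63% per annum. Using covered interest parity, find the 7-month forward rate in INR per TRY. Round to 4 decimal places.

3.2101

T = 7/12 years.
TRY growth factor: 1 + 0.0063×7/12 = 1.003675.
INR accumulates by 1 + 0.0539×7/12 = 1.0314417.
Forward (TRY per INR) = 0.32013 × 1.003675 / 1.0314417 = 0.3115120.
Quoted the other way: 1/0.3115120 = 3.2101 INR per TRY.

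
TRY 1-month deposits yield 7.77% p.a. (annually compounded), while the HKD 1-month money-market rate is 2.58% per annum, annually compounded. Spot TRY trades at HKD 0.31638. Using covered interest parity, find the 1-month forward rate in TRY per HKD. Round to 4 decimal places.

3.1738

T = 1/12 years.
HKD growth factor: (1 + 0.0258)^(1/12) = 1.002125.
TRY accumulates by (1 + 0.0777)^(1/12) = 1.0062552.
Forward (HKD per TRY) = 0.31638 × 1.002125 / 1.0062552 = 0.3150814.
Invert for TRY per HKD: 1 / 0.3150814 = 3.1738.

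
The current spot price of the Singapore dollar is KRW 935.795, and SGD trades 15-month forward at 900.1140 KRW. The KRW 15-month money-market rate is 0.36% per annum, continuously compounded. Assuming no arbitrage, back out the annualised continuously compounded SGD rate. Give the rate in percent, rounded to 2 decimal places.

T = 15/12 years.
CIP gives F = S · g_KRW/g_SGD, so g_KRW/g_SGD = 900.114/935.795 = 0.9618709.
KRW growth factor: e^(0.0036×15/12) = 1.0045101.
Hence g_SGD = 1.0443294.
Take logs: ln 1.0443294 / (15/12) = 0.034700, so 3.47%.

3.47%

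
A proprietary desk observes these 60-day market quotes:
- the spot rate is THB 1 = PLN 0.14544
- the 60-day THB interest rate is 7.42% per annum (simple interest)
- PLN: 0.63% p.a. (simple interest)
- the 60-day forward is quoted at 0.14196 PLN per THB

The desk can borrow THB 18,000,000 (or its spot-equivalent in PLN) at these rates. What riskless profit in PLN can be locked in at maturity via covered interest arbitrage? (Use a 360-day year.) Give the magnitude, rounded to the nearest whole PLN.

T = 60/360 years.
Keep in THB, deliver into the forward: 18,000,000·1.012366667·0.14196 = PLN 2,586,880.30.
Swap to PLN now, deposit: 18,000,000·0.14544·1.001050 = PLN 2,620,668.82.
The quoted forward undervalues THB, so borrow THB, convert to PLN at spot, deposit the PLN at 0.63%, and buy THB forward at 0.14196 to cover the loan.
Arbitrage profit = |2,586,880.30 − 2,620,668.82| = PLN 33,789.

PLN 33,789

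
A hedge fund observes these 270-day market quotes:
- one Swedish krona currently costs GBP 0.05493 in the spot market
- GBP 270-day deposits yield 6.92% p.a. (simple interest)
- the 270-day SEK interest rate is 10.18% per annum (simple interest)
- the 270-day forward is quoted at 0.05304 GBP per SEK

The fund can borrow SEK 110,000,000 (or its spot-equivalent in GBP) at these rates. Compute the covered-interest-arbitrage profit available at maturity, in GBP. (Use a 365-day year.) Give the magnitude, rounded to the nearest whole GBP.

T = 270/365 years.
Route A — deposit SEK, sell forward: 110,000,000 × 1.07530411 × 0.05304 = GBP 6,273,754.30.
Route B — convert at spot, deposit GBP: 110,000,000 × 0.05493 × 1.051189041 = GBP 6,351,599.54.
The quoted forward undervalues SEK, so borrow SEK, convert to GBP at spot, deposit the GBP at 6.92%, and buy SEK forward at 0.05304 to cover the loan.
Profit = 6,351,599.54 − 6,273,754.30 = GBP 77,845.

GBP 77,845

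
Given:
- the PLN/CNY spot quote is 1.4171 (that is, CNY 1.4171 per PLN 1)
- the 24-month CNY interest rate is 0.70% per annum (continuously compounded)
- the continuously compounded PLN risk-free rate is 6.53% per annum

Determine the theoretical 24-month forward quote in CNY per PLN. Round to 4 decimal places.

T = 2 years.
CNY accumulates by e^(0.0070×2) = 1.0140985.
PLN accumulates by e^(0.0653×2) = 1.1395119.
Forward (CNY per PLN) = 1.4171 × 1.0140985 / 1.1395119 = 1.261136.

1.2611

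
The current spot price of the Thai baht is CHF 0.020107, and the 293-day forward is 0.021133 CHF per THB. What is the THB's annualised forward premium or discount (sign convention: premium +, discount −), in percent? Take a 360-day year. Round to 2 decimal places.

T = 293/360 years.
(F − S)/S = (0.021133 − 0.020107)/0.020107 = 0.0510270.
Per annum: 0.0510270 / (293/360) = 0.062695 = 6.27%.

+6.27%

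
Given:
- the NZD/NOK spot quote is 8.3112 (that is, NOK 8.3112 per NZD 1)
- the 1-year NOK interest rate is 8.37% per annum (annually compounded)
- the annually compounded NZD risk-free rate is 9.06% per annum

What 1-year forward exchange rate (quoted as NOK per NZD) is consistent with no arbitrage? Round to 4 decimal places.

8.2586

T = 1 year.
NOK growth factor: (1 + 0.0837)^1 = 1.083700.
NZD accumulates by (1 + 0.0906)^1 = 1.090600.
So F = 8.3112 × 1.083700 / 1.090600 = 8.258617 (NOK/NZD).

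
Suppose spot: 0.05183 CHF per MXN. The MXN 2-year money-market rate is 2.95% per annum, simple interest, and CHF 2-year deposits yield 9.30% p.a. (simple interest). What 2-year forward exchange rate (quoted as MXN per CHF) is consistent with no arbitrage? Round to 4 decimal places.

17.2278

T = 2 years.
Growth of 1 CHF over T: 1 + 0.0930×2 = 1.186000.
Growth of 1 MXN over T: 1 + 0.0295×2 = 1.059000.
So F = 0.05183 × 1.186000 / 1.059000 = 0.058045685 (CHF/MXN).
Quoted the other way: 1/0.058045685 = 17.2278 MXN per CHF.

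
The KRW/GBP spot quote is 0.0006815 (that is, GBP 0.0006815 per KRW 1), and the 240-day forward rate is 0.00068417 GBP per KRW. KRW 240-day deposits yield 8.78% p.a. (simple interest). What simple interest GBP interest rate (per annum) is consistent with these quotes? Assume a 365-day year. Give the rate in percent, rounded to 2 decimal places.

T = 240/365 years.
By CIP, F/S equals the GBP-to-KRW growth ratio: 0.00068417/0.0006815 = 1.0039178.
KRW growth factor: 1 + 0.0878×240/365 = 1.0577315.
That pins the GBP growth at 1.0618755.
(1.0618755 − 1)/T = 0.094102, i.e. 9.41%.

9.41%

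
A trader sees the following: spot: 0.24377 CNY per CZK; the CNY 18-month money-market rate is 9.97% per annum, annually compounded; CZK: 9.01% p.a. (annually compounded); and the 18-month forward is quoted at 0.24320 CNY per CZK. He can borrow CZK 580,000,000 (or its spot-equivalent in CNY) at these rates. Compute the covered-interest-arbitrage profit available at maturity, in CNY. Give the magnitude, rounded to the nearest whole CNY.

T = 18/12 years.
Route A — deposit CZK, sell forward: 580,000,000 × 1.13815001766 × 0.24320 = CNY 160,542,888.89.
Route B — convert at spot, deposit CNY: 580,000,000 × 0.24377 × 1.15321780119 = CNY 163,049,543.97.
The quoted forward undervalues CZK, so borrow CZK, convert to CNY at spot, deposit the CNY at 9.97%, and buy CZK forward at 0.24320 to cover the loan.
Arbitrage profit = |160,542,888.89 − 163,049,543.97| = CNY 2,506,655.

CNY 2,506,655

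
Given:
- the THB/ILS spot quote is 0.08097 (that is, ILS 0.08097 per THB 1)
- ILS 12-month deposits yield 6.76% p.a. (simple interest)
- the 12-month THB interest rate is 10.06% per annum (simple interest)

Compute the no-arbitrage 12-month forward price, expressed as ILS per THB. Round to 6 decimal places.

T = 1 year.
ILS accumulates by 1 + 0.0676×1 = 1.067600.
THB growth factor: 1 + 0.1006×1 = 1.100600.
Forward (ILS per THB) = 0.08097 × 1.067600 / 1.100600 = 0.07854222.

0.078542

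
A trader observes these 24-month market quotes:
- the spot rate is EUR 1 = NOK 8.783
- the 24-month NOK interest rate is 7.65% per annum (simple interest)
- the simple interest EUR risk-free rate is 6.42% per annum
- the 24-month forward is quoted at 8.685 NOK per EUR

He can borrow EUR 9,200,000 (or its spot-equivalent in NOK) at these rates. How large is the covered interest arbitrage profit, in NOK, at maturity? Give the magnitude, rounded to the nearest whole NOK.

T = 2 years.
Route A — deposit EUR, sell forward: 9,200,000 × 1.128400 × 8.685 = NOK 90,161,416.80.
Route B — convert at spot, deposit NOK: 9,200,000 × 8.783 × 1.153000 = NOK 93,166,550.80.
The quoted forward undervalues EUR, so borrow EUR, convert to NOK at spot, deposit the NOK at 7.65%, and buy EUR forward at 8.685 to cover the loan.
The gap between the two covered legs is NOK 3,005,134.

NOK 3,005,134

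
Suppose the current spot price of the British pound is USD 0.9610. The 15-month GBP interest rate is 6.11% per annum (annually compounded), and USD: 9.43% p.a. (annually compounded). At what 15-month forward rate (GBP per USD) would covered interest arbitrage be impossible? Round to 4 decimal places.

T = 15/12 years.
USD accumulates by (1 + 0.0943)^(15/12) = 1.119233.
GBP accumulates by (1 + 0.0611)^(15/12) = 1.0769496.
CIP: F = S · (grow USD)/(grow GBP) = 0.961 × 1.119233/1.0769496 = 0.9987310 USD per GBP.
Invert for GBP per USD: 1 / 0.9987310 = 1.0013.

1.0013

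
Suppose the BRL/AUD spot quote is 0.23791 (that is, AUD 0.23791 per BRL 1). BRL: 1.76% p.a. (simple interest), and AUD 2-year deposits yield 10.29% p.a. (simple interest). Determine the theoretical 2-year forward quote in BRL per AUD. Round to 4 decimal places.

T = 2 years.
AUD growth factor: 1 + 0.1029×2 = 1.205800.
BRL growth factor: 1 + 0.0176×2 = 1.035200.
CIP: F = S · (grow AUD)/(grow BRL) = 0.23791 × 1.205800/1.035200 = 0.2771173 AUD per BRL.
Quoted the other way: 1/0.2771173 = 3.6086 BRL per AUD.

3.6086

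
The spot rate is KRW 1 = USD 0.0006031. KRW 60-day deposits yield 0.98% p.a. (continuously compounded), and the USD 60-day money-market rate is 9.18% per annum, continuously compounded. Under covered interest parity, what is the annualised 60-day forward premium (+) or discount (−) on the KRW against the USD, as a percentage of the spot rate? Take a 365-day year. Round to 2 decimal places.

T = 60/365 years.
No-arbitrage forward: 0.0006031 × 1.0152048 / 1.0016123 = 0.0006112844 USD/KRW.
Annualised premium = (F − S)/S × (1/T) = (0.0006112844 − 0.0006031)/0.0006031 ÷ (60/365) = 8.26%.

+8.26%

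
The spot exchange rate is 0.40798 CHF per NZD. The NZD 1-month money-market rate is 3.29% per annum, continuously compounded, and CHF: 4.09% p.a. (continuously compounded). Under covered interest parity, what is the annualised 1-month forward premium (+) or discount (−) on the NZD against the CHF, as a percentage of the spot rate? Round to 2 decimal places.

+0.80%

T = 1/12 years.
F = S · g_CHF/g_NZD = 0.40798 × 1.0034141/1.0027454 = 0.40825207.
(F − S)/S ÷ T = (0.40825207 − 0.40798)/0.40798/(1/12) = 0.008002 → 0.80%.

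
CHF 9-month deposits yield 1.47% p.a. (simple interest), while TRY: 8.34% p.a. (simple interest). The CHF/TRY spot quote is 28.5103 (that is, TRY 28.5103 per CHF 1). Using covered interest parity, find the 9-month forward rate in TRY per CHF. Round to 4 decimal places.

29.9633

T = 9/12 years.
Growth of 1 TRY over T: 1 + 0.0834×9/12 = 1.062550.
Growth of 1 CHF over T: 1 + 0.0147×9/12 = 1.011025.
CIP: F = S · (grow TRY)/(grow CHF) = 28.5103 × 1.062550/1.011025 = 29.963274 TRY per CHF.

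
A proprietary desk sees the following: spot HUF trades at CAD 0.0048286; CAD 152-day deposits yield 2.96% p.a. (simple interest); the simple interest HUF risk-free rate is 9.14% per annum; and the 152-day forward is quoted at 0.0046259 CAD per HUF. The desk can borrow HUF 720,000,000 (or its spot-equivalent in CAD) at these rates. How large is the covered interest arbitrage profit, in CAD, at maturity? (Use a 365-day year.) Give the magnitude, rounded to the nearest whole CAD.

T = 152/365 years.
Keep in HUF, deliver into the forward: 720,000,000·1.038062466·0.0046259 = CAD 3,457,420.68.
Swap to CAD now, deposit: 720,000,000·0.0048286·1.012326575 = CAD 3,519,446.47.
The quoted forward undervalues HUF, so borrow HUF, convert to CAD at spot, deposit the CAD at 2.96%, and buy HUF forward at 0.0046259 to cover the loan.
Profit = 3,519,446.47 − 3,457,420.68 = CAD 62,026.

CAD 62,026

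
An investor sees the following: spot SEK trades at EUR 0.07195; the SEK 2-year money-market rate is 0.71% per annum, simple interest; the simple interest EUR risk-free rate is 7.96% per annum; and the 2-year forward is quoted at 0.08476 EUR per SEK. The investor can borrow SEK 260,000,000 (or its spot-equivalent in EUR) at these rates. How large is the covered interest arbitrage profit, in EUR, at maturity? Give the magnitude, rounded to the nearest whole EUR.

T = 2 years.
Invest the SEK and cover forward: 260,000,000 × 1.014200 × 0.08476 = EUR 22,350,533.92.
Convert at spot and invest in EUR: 260,000,000 × 0.07195 × 1.159200 = EUR 21,685,154.40.
The quoted forward overvalues SEK, so borrow EUR, buy SEK at spot, deposit the SEK at 0.71%, and sell the proceeds forward at 0.08476.
The gap between the two covered legs is EUR 665,380.

EUR 665,380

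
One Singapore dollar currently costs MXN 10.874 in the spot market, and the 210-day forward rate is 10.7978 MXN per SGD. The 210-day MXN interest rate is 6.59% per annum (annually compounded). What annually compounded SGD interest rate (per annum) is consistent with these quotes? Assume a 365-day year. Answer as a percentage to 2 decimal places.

7.90%

T = 210/365 years.
CIP gives F = S · g_MXN/g_SGD, so g_MXN/g_SGD = 10.7978/10.874 = 0.9929925.
MXN growth factor: (1 + 0.0659)^(210/365) = 1.0374005.
That pins the SGD growth at 1.0447214.
Annualise: 1.0447214^(365/210) − 1 = 0.079008 = 7.90%.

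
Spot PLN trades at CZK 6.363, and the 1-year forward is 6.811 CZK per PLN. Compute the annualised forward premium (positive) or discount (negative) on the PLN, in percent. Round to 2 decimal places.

T = 1 year.
(F − S)/S = (6.811 − 6.363)/6.363 = 0.0704070.
Annualise by dividing by T: 0.0704070 / 1 = 0.070407 → 7.04%.

+7.04%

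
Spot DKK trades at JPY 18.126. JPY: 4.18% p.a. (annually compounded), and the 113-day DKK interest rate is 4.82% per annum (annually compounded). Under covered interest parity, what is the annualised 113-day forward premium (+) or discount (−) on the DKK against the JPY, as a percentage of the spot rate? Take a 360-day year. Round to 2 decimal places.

T = 113/360 years.
No-arbitrage forward: 18.126 × 1.0129367 / 1.0148858 = 18.091189 JPY/DKK.
(F − S)/S ÷ T = (18.091189 − 18.126)/18.126/(113/360) = -0.006118 → -0.61%.

-0.61%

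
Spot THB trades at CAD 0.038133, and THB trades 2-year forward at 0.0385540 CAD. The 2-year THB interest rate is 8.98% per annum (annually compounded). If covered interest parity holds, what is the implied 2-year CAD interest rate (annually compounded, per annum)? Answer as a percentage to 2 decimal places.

T = 2 years.
F/S = 0.038554/0.038133 = 1.0110403 = (growth of CAD) / (growth of THB).
THB growth factor: (1 + 0.0898)^2 = 1.187664.
So the CAD growth factor = 1.2007762.
Annualise: 1.2007762^(1/2) − 1 = 0.095799 = 9.58%.

9.58%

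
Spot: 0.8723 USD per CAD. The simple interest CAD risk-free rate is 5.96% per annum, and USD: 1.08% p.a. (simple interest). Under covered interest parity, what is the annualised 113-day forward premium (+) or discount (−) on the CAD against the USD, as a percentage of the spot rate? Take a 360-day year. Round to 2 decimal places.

T = 113/360 years.
F = S · g_USD/g_CAD = 0.8723 × 1.003390/1.0187078 = 0.8591837.
Annualised premium = (F − S)/S × (1/T) = (0.8591837 − 0.8723)/0.8723 ÷ (113/360) = -4.79%.

-4.79%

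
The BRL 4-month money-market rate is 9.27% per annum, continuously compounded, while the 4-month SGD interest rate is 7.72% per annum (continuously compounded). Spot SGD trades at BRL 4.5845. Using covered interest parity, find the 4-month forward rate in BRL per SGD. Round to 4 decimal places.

T = 4/12 years.
BRL growth factor: e^(0.0927×4/12) = 1.0313824.
Growth of 1 SGD over T: e^(0.0772×4/12) = 1.0260673.
CIP: F = S · (grow BRL)/(grow SGD) = 4.5845 × 1.0313824/1.0260673 = 4.608248 BRL per SGD.

4.6082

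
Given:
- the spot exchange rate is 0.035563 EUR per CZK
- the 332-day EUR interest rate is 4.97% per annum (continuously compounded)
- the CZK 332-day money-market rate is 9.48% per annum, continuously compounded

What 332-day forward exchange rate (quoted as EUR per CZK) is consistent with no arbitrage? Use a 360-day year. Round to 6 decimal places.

0.034114

T = 332/360 years.
Growth of 1 EUR over T: e^(0.0497×332/360) = 1.0469011.
CZK accumulates by e^(0.0948×332/360) = 1.0913622.
CIP: F = S · (grow EUR)/(grow CZK) = 0.035563 × 1.0469011/1.0913622 = 0.03411420 EUR per CZK.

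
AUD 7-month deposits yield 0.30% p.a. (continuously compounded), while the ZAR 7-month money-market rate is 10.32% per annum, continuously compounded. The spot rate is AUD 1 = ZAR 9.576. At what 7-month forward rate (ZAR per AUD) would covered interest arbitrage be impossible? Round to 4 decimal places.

10.1524

T = 7/12 years.
ZAR accumulates by e^(0.1032×7/12) = 1.06204894.
Growth of 1 AUD over T: e^(0.0030×7/12) = 1.00175153.
So F = 9.576 × 1.06204894 / 1.00175153 = 10.152398 (ZAR/AUD).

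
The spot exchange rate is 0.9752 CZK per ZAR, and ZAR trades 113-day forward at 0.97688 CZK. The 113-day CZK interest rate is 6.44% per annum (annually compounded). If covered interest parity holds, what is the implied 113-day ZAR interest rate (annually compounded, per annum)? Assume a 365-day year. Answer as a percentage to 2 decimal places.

5.85%

T = 113/365 years.
CIP gives F = S · g_CZK/g_ZAR, so g_CZK/g_ZAR = 0.97688/0.9752 = 1.0017227.
The CZK side grows by (1 + 0.0644)^(113/365) = 1.0195097.
So the ZAR growth factor = 1.0177564.
r = 1.0177564^(365/113) − 1 = 0.058499 → 5.85%.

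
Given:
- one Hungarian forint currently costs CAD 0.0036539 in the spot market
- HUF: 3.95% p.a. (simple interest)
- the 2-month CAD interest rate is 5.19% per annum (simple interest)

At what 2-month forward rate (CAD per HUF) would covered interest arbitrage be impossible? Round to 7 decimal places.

0.0036614

T = 2/12 years.
CAD accumulates by 1 + 0.0519×2/12 = 1.008650.
Growth of 1 HUF over T: 1 + 0.0395×2/12 = 1.0065833.
Forward (CAD per HUF) = 0.0036539 × 1.008650 / 1.0065833 = 0.003661402.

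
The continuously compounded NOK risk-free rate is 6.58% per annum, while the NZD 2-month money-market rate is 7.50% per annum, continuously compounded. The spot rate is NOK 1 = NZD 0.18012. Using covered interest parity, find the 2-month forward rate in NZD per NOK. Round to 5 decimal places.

0.18040

T = 2/12 years.
Growth of 1 NZD over T: e^(0.0750×2/12) = 1.0125785.
NOK growth factor: e^(0.0658×2/12) = 1.011027.
CIP: F = S · (grow NZD)/(grow NOK) = 0.18012 × 1.0125785/1.011027 = 0.1803964 NZD per NOK.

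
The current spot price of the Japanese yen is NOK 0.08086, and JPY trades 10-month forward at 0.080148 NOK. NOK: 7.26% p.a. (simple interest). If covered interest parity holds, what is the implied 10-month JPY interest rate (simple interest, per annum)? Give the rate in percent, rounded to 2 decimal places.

8.39%

T = 10/12 years.
CIP gives F = S · g_NOK/g_JPY, so g_NOK/g_JPY = 0.080148/0.08086 = 0.9911947.
The NOK side grows by 1 + 0.0726×10/12 = 1.060500.
So the JPY growth factor = 1.069921.
(1.069921 − 1)/T = 0.083905, i.e. 8.39%.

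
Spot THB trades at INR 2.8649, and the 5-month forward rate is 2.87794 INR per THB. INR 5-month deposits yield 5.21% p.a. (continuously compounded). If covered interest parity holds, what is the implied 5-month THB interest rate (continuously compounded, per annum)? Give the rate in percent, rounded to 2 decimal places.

T = 5/12 years.
By CIP, F/S equals the INR-to-THB growth ratio: 2.87794/2.8649 = 1.0045516.
INR growth factor: e^(0.0521×5/12) = 1.0219457.
So the THB growth factor = 1.0173153.
r = ln(1.0173153)/(5/12) = 0.041201 → 4.12%.

4.12%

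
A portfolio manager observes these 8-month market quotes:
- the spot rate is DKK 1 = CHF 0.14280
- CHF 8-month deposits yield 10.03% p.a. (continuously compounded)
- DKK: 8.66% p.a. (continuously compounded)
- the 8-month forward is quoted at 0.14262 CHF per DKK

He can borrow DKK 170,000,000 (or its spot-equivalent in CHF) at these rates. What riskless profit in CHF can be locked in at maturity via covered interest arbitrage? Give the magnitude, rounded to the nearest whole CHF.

T = 8/12 years.
Route A — deposit DKK, sell forward: 170,000,000 × 1.0594324427 × 0.14262 = CHF 25,686,363.35.
Route B — convert at spot, deposit CHF: 170,000,000 × 0.14280 × 1.0691529149 = CHF 25,954,756.16.
The quoted forward undervalues DKK, so borrow DKK, convert to CHF at spot, deposit the CHF at 10.03%, and buy DKK forward at 0.14262 to cover the loan.
Arbitrage profit = |25,686,363.35 − 25,954,756.16| = CHF 268,393.

CHF 268,393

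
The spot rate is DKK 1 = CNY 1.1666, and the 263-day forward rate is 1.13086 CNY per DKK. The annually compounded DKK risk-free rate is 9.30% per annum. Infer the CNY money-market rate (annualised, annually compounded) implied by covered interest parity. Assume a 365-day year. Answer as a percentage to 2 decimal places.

T = 263/365 years.
F/S = 1.13086/1.1666 = 0.9693640 = (growth of CNY) / (growth of DKK).
The DKK side grows by (1 + 0.0930)^(263/365) = 1.066173.
That pins the CNY growth at 1.0335097.
r = 1.0335097^(365/263) − 1 = 0.046806 → 4.68%.

4.68%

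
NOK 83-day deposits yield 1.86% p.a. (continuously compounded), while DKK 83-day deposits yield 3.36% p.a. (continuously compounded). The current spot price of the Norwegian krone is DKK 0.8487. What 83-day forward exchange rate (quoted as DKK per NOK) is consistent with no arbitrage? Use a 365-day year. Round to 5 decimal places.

0.85160

T = 83/365 years.
Growth of 1 DKK over T: e^(0.0336×83/365) = 1.0076698.
Growth of 1 NOK over T: e^(0.0186×83/365) = 1.0042385.
CIP: F = S · (grow DKK)/(grow NOK) = 0.8487 × 1.0076698/1.0042385 = 0.8515999 DKK per NOK.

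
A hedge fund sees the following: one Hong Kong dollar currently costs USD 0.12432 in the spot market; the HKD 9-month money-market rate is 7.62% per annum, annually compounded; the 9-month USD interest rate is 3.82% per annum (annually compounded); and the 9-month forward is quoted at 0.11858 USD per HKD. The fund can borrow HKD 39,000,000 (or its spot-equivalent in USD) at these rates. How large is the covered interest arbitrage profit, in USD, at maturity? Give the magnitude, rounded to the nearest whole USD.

USD 100,260

T = 9/12 years.
Route A — deposit HKD, sell forward: 39,000,000 × 1.056622223 × 0.11858 = USD 4,886,476.26.
Route B — convert at spot, deposit USD: 39,000,000 × 0.12432 × 1.028515328 = USD 4,986,736.00.
The quoted forward undervalues HKD, so borrow HKD, convert to USD at spot, deposit the USD at 3.82%, and buy HKD forward at 0.11858 to cover the loan.
Profit = 4,986,736.00 − 4,886,476.26 = USD 100,260.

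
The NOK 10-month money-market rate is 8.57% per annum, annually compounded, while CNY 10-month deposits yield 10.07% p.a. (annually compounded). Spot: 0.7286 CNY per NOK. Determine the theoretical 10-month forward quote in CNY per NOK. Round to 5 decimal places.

T = 10/12 years.
Growth of 1 CNY over T: (1 + 0.1007)^(10/12) = 1.0832386.
Growth of 1 NOK over T: (1 + 0.0857)^(10/12) = 1.0709229.
CIP: F = S · (grow CNY)/(grow NOK) = 0.7286 × 1.0832386/1.0709229 = 0.7369790 CNY per NOK.

0.73698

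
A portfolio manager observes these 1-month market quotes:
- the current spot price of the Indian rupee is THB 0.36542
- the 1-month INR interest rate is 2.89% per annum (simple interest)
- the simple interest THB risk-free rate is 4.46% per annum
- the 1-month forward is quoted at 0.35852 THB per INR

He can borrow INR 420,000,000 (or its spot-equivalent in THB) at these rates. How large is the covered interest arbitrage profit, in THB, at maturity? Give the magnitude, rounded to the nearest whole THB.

T = 1/12 years.
Route A — deposit INR, sell forward: 420,000,000 × 1.00240833333 × 0.35852 = THB 150,941,042.98.
Route B — convert at spot, deposit THB: 420,000,000 × 0.36542 × 1.00371666667 = THB 154,046,820.62.
The quoted forward undervalues INR, so borrow INR, convert to THB at spot, deposit the THB at 4.46%, and buy INR forward at 0.35852 to cover the loan.
Arbitrage profit = |150,941,042.98 − 154,046,820.62| = THB 3,105,778.

THB 3,105,778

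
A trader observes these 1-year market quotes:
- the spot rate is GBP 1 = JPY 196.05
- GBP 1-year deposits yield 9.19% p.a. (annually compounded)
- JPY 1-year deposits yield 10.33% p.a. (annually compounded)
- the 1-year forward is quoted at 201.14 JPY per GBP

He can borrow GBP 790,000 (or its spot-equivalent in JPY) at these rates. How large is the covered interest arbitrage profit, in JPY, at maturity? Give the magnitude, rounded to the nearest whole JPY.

JPY 2,625,013

T = 1 year.
Invest the GBP and cover forward: 790,000 × 1.091900 × 201.14 = JPY 173,503,565.14.
Convert at spot and invest in JPY: 790,000 × 196.05 × 1.103300 = JPY 170,878,552.35.
The quoted forward overvalues GBP, so borrow JPY, buy GBP at spot, deposit the GBP at 9.19%, and sell the proceeds forward at 201.14.
Profit = 173,503,565.14 − 170,878,552.35 = JPY 2,625,013.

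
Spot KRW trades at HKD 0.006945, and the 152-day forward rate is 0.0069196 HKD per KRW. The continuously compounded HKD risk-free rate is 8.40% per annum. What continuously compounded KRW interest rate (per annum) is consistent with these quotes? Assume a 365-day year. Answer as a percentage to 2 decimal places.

9.28%

T = 152/365 years.
F/S = 0.0069196/0.006945 = 0.9963427 = (growth of HKD) / (growth of KRW).
HKD growth factor: e^(0.0840×152/365) = 1.0355998.
That pins the KRW growth at 1.0394012.
r = ln(1.0394012)/(152/365) = 0.092798 → 9.28%.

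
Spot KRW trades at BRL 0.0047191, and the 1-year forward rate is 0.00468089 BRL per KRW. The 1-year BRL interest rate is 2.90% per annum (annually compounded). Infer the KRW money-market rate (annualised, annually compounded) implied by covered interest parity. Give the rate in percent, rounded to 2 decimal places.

T = 1 year.
CIP gives F = S · g_BRL/g_KRW, so g_BRL/g_KRW = 0.00468089/0.0047191 = 0.9919031.
The BRL side grows by (1 + 0.0290)^1 = 1.029000.
That pins the KRW growth at 1.0373997.
r = 1.0373997^(1/1) − 1 = 0.037400 → 3.74%.

3.74%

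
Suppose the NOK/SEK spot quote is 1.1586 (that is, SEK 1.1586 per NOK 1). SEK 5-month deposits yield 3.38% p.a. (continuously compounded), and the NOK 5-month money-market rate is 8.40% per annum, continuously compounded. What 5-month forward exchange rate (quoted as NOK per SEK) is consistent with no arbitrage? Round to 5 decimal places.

T = 5/12 years.
SEK growth factor: e^(0.0338×5/12) = 1.014183.
Growth of 1 NOK over T: e^(0.0840×5/12) = 1.0356197.
Forward (SEK per NOK) = 1.1586 × 1.014183 / 1.0356197 = 1.134618.
Invert for NOK per SEK: 1 / 1.134618 = 0.88135.

0.88135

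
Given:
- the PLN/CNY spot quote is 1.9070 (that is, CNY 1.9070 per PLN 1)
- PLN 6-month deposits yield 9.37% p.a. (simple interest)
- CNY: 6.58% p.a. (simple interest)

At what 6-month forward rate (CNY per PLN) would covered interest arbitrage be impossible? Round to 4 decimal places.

1.8816

T = 6/12 years.
CNY growth factor: 1 + 0.0658×6/12 = 1.032900.
PLN accumulates by 1 + 0.0937×6/12 = 1.046850.
Forward (CNY per PLN) = 1.907 × 1.032900 / 1.046850 = 1.881588.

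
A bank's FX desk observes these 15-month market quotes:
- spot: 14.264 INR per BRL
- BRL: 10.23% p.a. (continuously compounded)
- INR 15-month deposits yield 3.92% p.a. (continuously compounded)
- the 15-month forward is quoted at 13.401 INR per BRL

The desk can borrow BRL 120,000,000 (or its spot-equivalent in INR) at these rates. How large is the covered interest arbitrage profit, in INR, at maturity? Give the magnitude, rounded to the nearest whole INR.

T = 15/12 years.
Invest the BRL and cover forward: 120,000,000 × 1.136410942451 × 13.401 = INR 1,827,485,164.77.
Convert at spot and invest in INR: 120,000,000 × 14.264 × 1.05022035074 = INR 1,797,641,169.95.
The quoted forward overvalues BRL, so borrow INR, buy BRL at spot, deposit the BRL at 10.23%, and sell the proceeds forward at 13.401.
Profit = 1,827,485,164.77 − 1,797,641,169.95 = INR 29,843,995.

INR 29,843,995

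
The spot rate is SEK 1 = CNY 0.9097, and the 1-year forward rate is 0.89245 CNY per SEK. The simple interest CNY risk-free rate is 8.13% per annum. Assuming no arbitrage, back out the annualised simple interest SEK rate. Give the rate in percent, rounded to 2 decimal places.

T = 1 year.
F/S = 0.89245/0.9097 = 0.9810377 = (growth of CNY) / (growth of SEK).
The CNY side grows by 1 + 0.0813×1 = 1.081300.
So the SEK growth factor = 1.1022003.
(1.1022003 − 1)/T = 0.102200, i.e. 10.22%.

10.22%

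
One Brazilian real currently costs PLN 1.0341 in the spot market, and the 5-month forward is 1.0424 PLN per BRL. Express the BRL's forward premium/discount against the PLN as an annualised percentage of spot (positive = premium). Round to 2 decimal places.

T = 5/12 years.
Period premium: (1.0424 − 1.0341)/1.0341 = 0.0080263.
Per annum: 0.0080263 / (5/12) = 0.019263 = 1.93%.

+1.93%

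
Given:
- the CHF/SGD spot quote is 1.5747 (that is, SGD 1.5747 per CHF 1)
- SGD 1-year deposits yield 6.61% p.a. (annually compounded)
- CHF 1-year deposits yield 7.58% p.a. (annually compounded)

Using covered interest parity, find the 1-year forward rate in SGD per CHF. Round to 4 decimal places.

1.5605

T = 1 year.
Growth of 1 SGD over T: (1 + 0.0661)^1 = 1.066100.
Growth of 1 CHF over T: (1 + 0.0758)^1 = 1.075800.
So F = 1.5747 × 1.066100 / 1.075800 = 1.560502 (SGD/CHF).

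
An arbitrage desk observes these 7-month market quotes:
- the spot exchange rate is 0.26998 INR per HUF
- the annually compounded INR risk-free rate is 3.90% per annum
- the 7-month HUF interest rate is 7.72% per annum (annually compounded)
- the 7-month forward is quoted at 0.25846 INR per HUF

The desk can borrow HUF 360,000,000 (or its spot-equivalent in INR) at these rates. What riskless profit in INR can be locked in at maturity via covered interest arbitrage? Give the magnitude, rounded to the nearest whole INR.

INR 2,215,584

T = 7/12 years.
Invest the HUF and cover forward: 360,000,000 × 1.0443342814 × 0.25846 = INR 97,170,709.81.
Convert at spot and invest in INR: 360,000,000 × 0.26998 × 1.0225684823 = INR 99,386,293.99.
The quoted forward undervalues HUF, so borrow HUF, convert to INR at spot, deposit the INR at 3.90%, and buy HUF forward at 0.25846 to cover the loan.
Arbitrage profit = |97,170,709.81 − 99,386,293.99| = INR 2,215,584.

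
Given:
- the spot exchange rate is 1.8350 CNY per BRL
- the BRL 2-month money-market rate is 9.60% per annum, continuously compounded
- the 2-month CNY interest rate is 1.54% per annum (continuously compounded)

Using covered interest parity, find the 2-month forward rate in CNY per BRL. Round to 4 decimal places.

T = 2/12 years.
Growth of 1 CNY over T: e^(0.0154×2/12) = 1.002570.
BRL accumulates by e^(0.0960×2/12) = 1.0161287.
So F = 1.835 × 1.002570 / 1.0161287 = 1.810515 (CNY/BRL).

1.8105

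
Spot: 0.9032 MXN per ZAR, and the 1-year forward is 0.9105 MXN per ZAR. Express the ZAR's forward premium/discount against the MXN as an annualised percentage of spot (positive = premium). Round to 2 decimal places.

+0.81%

T = 1 year.
Period premium: (0.9105 − 0.9032)/0.9032 = 0.0080824.
×(1/T) gives 0.81% p.a.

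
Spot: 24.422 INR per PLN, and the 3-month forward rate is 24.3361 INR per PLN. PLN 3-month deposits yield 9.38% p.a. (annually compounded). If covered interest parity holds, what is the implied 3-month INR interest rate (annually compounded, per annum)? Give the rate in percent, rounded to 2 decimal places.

7.85%

T = 3/12 years.
F/S = 24.3361/24.422 = 0.9964827 = (growth of INR) / (growth of PLN).
PLN growth factor: (1 + 0.0938)^(3/12) = 1.0226676.
Hence g_INR = 1.0190706.
r = 1.0190706^(12/3) − 1 = 0.078492 → 7.85%.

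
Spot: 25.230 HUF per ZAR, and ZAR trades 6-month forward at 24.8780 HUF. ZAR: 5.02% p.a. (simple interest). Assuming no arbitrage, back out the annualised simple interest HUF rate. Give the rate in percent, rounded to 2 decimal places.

T = 6/12 years.
F/S = 24.878/25.23 = 0.9860484 = (growth of HUF) / (growth of ZAR).
The ZAR side grows by 1 + 0.0502×6/12 = 1.025100.
That pins the HUF growth at 1.0107982.
(1.0107982 − 1)/T = 0.021596, i.e. 2.16%.

2.16%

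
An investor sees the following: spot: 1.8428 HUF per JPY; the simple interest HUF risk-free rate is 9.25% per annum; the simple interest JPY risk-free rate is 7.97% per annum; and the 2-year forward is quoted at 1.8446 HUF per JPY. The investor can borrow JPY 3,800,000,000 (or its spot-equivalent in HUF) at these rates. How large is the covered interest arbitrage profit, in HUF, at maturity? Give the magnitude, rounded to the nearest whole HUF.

HUF 171,337,288

T = 2 years.
Keep in JPY, deliver into the forward: 3,800,000,000·1.159400·1.8446 = HUF 8,126,791,112.00.
Swap to HUF now, deposit: 3,800,000,000·1.8428·1.185000 = HUF 8,298,128,400.00.
The quoted forward undervalues JPY, so borrow JPY, convert to HUF at spot, deposit the HUF at 9.25%, and buy JPY forward at 1.8446 to cover the loan.
Profit = 8,298,128,400.00 − 8,126,791,112.00 = HUF 171,337,288.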